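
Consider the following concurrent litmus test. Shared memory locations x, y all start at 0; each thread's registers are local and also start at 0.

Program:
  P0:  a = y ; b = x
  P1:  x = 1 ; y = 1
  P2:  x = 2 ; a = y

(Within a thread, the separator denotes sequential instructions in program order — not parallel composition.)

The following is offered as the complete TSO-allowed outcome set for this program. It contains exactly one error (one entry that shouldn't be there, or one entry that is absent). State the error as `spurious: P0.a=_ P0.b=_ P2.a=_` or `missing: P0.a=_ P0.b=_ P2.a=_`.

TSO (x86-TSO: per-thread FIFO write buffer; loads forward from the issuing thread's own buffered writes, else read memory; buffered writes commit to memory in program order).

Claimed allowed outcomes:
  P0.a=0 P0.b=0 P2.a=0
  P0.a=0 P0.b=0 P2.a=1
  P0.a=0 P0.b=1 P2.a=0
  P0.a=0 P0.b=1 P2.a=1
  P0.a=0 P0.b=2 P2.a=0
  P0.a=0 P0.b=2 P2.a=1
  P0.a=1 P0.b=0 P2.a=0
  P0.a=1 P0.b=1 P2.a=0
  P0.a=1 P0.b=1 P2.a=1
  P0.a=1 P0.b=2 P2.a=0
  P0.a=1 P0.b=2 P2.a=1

outcome vector order: (P0.a,P0.b,P2.a)
[TSO] allowed = {0/0/0 0/0/1 0/1/0 0/1/1 0/2/0 0/2/1 1/1/0 1/1/1 1/2/0 1/2/1}
claimed∖TSO = {1/0/0}

spurious: P0.a=1 P0.b=0 P2.a=0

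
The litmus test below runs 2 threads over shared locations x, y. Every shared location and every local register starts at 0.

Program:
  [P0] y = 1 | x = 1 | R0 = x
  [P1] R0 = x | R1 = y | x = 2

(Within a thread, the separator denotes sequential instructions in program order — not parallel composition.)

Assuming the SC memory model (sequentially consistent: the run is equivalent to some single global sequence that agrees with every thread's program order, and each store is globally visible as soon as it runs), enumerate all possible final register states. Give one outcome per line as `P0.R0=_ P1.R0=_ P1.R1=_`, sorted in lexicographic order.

P0.R0=1 P1.R0=0 P1.R1=0
P0.R0=1 P1.R0=0 P1.R1=1
P0.R0=1 P1.R0=1 P1.R1=1
P0.R0=2 P1.R0=0 P1.R1=0
P0.R0=2 P1.R0=0 P1.R1=1
P0.R0=2 P1.R0=1 P1.R1=1

outcome vector order: (P0.R0,P1.R0,P1.R1)
|SC outcomes| = 6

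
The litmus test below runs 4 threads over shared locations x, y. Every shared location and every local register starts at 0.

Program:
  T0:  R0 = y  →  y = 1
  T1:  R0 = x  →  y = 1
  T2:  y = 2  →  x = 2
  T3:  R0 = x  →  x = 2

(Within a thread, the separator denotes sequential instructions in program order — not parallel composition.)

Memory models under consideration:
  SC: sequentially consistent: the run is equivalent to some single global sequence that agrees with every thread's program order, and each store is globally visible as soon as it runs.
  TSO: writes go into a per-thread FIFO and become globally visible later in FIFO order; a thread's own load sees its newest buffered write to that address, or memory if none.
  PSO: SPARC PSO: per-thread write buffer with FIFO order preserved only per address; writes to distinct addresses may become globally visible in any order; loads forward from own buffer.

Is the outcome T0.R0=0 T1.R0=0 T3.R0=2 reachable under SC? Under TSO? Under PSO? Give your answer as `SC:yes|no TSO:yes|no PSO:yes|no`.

SC:yes TSO:yes PSO:yes

outcome vector order: (T0.R0,T1.R0,T3.R0)
[SC] allowed = {(0,0,0) (0,0,2) (0,2,0) (0,2,2) (1,0,0) (1,0,2) (1,2,0) (1,2,2) (2,0,0) (2,0,2) (2,2,0) (2,2,2)}
[TSO] allowed = {(0,0,0) (0,0,2) (0,2,0) (0,2,2) (1,0,0) (1,0,2) (1,2,0) (1,2,2) (2,0,0) (2,0,2) (2,2,0) (2,2,2)}
[PSO] allowed = {(0,0,0) (0,0,2) (0,2,0) (0,2,2) (1,0,0) (1,0,2) (1,2,0) (1,2,2) (2,0,0) (2,0,2) (2,2,0) (2,2,2)}
target (0,0,2) ∈ {SC,TSO,PSO}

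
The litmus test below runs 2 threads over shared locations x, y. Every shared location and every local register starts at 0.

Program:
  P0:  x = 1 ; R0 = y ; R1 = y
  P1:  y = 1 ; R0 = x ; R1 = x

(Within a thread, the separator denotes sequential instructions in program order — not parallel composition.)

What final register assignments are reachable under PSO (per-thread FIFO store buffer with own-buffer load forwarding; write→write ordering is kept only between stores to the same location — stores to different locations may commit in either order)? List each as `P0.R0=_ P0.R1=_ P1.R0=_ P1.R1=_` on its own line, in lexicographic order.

P0.R0=0 P0.R1=0 P1.R0=0 P1.R1=0
P0.R0=0 P0.R1=0 P1.R0=0 P1.R1=1
P0.R0=0 P0.R1=0 P1.R0=1 P1.R1=1
P0.R0=0 P0.R1=1 P1.R0=0 P1.R1=0
P0.R0=0 P0.R1=1 P1.R0=0 P1.R1=1
P0.R0=0 P0.R1=1 P1.R0=1 P1.R1=1
P0.R0=1 P0.R1=1 P1.R0=0 P1.R1=0
P0.R0=1 P0.R1=1 P1.R0=0 P1.R1=1
P0.R0=1 P0.R1=1 P1.R0=1 P1.R1=1

outcome vector order: (P0.R0,P0.R1,P1.R0,P1.R1)
|PSO outcomes| = 9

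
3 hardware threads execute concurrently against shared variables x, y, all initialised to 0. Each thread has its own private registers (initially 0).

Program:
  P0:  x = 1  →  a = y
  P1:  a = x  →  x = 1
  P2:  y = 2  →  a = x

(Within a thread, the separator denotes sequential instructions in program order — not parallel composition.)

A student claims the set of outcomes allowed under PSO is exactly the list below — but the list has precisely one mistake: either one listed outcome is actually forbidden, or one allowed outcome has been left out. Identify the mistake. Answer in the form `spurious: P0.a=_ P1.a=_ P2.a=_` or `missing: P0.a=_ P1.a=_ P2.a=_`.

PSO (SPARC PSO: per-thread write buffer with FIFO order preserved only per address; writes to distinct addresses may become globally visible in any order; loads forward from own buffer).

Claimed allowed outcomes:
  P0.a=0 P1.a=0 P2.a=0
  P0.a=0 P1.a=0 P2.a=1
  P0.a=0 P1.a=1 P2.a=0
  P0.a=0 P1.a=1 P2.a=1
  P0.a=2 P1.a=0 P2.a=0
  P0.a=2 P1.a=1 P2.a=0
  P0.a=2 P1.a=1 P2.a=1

missing: P0.a=2 P1.a=0 P2.a=1

outcome vector order: (P0.a,P1.a,P2.a)
PSO: 8 outcomes — {0/0/0 0/0/1 0/1/0 0/1/1 2/0/0 2/0/1 2/1/0 2/1/1}
PSO∖claimed = {2/0/1}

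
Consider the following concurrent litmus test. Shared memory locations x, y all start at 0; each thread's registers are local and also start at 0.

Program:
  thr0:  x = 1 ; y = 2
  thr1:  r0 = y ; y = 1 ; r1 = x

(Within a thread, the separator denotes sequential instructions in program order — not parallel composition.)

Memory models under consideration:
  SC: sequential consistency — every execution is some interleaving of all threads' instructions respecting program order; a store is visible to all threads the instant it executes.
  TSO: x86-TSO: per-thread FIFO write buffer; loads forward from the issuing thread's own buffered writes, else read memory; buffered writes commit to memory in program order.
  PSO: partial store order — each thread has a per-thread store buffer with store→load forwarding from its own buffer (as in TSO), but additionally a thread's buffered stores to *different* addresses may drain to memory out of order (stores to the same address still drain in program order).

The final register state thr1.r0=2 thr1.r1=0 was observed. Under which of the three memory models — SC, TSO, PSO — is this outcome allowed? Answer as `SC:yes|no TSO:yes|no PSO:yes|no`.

outcome vector order: (thr1.r0,thr1.r1)
[SC] allowed = {0/0 0/1 2/1}
[TSO] allowed = {0/0 0/1 2/1}
[PSO] allowed = {0/0 0/1 2/0 2/1}
target 2/0 ∈ {PSO}

SC:no TSO:no PSO:yes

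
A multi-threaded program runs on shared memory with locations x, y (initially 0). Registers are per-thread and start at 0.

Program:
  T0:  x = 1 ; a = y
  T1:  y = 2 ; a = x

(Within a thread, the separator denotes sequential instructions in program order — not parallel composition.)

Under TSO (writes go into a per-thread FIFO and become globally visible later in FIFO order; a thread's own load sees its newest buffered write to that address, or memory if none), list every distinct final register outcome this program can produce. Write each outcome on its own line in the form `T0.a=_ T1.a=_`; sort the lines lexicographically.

T0.a=0 T1.a=0
T0.a=0 T1.a=1
T0.a=2 T1.a=0
T0.a=2 T1.a=1

outcome vector order: (T0.a,T1.a)
|TSO outcomes| = 4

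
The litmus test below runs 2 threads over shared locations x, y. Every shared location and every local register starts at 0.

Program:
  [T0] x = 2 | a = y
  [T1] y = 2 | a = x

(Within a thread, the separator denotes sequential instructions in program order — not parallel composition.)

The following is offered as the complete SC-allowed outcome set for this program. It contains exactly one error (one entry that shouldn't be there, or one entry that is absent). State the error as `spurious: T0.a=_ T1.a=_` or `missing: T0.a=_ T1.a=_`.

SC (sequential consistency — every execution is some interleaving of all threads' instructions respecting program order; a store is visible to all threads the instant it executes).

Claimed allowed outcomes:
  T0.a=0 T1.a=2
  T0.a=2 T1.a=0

outcome vector order: (T0.a,T1.a)
[SC] allowed = {0/2; 2/0; 2/2}
SC∖claimed = {2/2}

missing: T0.a=2 T1.a=2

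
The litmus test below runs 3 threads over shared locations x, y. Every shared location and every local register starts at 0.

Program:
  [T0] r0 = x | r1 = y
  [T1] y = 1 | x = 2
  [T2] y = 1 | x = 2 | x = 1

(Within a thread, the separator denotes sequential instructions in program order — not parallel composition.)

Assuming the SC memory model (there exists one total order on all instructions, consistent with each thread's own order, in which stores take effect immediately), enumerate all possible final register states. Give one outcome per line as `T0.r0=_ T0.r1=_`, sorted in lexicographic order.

T0.r0=0 T0.r1=0
T0.r0=0 T0.r1=1
T0.r0=1 T0.r1=1
T0.r0=2 T0.r1=1

outcome vector order: (T0.r0,T0.r1)
|SC outcomes| = 4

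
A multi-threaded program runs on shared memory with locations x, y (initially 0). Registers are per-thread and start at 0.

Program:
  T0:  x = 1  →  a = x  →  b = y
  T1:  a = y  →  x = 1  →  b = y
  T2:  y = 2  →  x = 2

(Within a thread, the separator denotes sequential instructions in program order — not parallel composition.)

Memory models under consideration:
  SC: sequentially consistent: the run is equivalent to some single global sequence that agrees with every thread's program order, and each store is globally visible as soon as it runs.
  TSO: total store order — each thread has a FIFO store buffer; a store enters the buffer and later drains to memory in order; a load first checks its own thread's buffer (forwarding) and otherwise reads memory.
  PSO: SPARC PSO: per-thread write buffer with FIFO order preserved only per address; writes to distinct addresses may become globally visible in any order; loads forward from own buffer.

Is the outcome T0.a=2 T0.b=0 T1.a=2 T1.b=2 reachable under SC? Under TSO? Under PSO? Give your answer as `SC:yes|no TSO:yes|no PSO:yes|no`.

SC:no TSO:no PSO:yes

outcome vector order: (T0.a,T0.b,T1.a,T1.b)
under SC → 1000, 1002, 1022, 1200, 1202, 1222, 2200, 2202, 2222
under TSO → 1000, 1002, 1022, 1200, 1202, 1222, 2200, 2202, 2222
under PSO → 1000, 1002, 1022, 1200, 1202, 1222, 2000, 2002, 2022, 2200, 2202, 2222
target 2022 ∈ {PSO}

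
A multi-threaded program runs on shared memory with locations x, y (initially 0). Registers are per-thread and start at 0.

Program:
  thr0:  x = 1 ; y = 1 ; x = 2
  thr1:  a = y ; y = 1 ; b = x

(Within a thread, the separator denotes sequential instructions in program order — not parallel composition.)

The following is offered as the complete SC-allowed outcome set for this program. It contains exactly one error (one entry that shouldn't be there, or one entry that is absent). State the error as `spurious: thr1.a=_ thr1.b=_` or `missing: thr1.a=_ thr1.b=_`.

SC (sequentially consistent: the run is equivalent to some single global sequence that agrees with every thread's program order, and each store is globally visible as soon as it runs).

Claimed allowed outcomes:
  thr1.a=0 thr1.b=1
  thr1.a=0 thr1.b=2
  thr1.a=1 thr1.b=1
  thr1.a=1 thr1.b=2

outcome vector order: (thr1.a,thr1.b)
SC (5): 0/0 0/1 0/2 1/1 1/2
SC∖claimed = {0/0}

missing: thr1.a=0 thr1.b=0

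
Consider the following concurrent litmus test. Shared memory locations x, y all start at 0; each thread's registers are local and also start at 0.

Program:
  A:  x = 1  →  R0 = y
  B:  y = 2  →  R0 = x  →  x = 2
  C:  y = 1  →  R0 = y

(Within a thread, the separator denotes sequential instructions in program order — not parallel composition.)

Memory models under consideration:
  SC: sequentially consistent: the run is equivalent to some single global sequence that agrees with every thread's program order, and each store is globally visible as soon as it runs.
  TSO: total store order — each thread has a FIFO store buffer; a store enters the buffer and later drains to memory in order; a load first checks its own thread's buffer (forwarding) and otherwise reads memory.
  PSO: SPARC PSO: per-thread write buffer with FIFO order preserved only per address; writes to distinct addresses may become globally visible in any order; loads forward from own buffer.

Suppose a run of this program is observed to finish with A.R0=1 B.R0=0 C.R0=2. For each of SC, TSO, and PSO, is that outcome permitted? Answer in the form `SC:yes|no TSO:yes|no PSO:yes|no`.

outcome vector order: (A.R0,B.R0,C.R0)
under SC → 0/1/1; 0/1/2; 1/0/1; 1/1/1; 1/1/2; 2/0/1; 2/0/2; 2/1/1; 2/1/2
under TSO → 0/0/1; 0/0/2; 0/1/1; 0/1/2; 1/0/1; 1/0/2; 1/1/1; 1/1/2; 2/0/1; 2/0/2; 2/1/1; 2/1/2
under PSO → 0/0/1; 0/0/2; 0/1/1; 0/1/2; 1/0/1; 1/0/2; 1/1/1; 1/1/2; 2/0/1; 2/0/2; 2/1/1; 2/1/2
target 1/0/2 ∈ {TSO,PSO}

SC:no TSO:yes PSO:yes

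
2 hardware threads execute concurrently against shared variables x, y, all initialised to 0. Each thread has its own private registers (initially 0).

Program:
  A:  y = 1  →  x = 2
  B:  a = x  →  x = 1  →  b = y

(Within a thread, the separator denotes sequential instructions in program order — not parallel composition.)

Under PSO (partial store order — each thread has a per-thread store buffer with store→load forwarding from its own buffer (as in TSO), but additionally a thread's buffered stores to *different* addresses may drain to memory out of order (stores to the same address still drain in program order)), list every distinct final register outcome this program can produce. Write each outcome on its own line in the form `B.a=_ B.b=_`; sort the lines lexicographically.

B.a=0 B.b=0
B.a=0 B.b=1
B.a=2 B.b=0
B.a=2 B.b=1

outcome vector order: (B.a,B.b)
|PSO outcomes| = 4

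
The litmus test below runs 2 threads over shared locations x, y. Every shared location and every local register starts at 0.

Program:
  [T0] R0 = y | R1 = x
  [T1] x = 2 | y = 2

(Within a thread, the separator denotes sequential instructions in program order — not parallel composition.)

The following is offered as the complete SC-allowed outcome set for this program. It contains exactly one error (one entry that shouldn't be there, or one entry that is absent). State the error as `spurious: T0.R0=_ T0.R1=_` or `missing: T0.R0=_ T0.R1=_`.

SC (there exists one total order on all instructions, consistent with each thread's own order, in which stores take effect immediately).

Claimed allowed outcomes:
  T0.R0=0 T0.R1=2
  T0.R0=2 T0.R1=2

missing: T0.R0=0 T0.R1=0

outcome vector order: (T0.R0,T0.R1)
under SC → <0 0> <0 2> <2 2>
SC∖claimed = {<0 0>}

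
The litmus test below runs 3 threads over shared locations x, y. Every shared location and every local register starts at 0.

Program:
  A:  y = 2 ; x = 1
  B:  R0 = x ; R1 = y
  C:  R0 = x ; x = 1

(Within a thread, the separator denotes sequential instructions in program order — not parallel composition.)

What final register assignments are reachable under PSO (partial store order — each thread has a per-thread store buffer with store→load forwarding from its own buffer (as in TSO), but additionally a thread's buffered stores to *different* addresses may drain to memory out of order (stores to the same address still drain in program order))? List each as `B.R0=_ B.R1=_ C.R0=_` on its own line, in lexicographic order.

outcome vector order: (B.R0,B.R1,C.R0)
|PSO outcomes| = 8

B.R0=0 B.R1=0 C.R0=0
B.R0=0 B.R1=0 C.R0=1
B.R0=0 B.R1=2 C.R0=0
B.R0=0 B.R1=2 C.R0=1
B.R0=1 B.R1=0 C.R0=0
B.R0=1 B.R1=0 C.R0=1
B.R0=1 B.R1=2 C.R0=0
B.R0=1 B.R1=2 C.R0=1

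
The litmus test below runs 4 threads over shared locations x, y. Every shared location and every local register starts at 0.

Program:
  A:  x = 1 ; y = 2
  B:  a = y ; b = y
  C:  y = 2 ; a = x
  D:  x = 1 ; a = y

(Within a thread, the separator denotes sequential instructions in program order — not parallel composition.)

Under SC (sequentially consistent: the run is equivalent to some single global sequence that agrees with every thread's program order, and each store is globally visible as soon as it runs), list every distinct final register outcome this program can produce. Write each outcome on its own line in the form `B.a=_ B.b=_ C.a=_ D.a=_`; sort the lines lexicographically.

B.a=0 B.b=0 C.a=0 D.a=2
B.a=0 B.b=0 C.a=1 D.a=0
B.a=0 B.b=0 C.a=1 D.a=2
B.a=0 B.b=2 C.a=0 D.a=2
B.a=0 B.b=2 C.a=1 D.a=0
B.a=0 B.b=2 C.a=1 D.a=2
B.a=2 B.b=2 C.a=0 D.a=2
B.a=2 B.b=2 C.a=1 D.a=0
B.a=2 B.b=2 C.a=1 D.a=2

outcome vector order: (B.a,B.b,C.a,D.a)
|SC outcomes| = 9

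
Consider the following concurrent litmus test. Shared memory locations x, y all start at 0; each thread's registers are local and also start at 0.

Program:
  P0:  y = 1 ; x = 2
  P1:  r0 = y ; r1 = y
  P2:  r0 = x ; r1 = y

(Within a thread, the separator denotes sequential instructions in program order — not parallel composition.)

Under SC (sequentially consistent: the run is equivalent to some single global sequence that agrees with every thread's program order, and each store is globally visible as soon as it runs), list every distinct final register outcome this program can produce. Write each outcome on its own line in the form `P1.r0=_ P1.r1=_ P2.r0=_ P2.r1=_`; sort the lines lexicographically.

P1.r0=0 P1.r1=0 P2.r0=0 P2.r1=0
P1.r0=0 P1.r1=0 P2.r0=0 P2.r1=1
P1.r0=0 P1.r1=0 P2.r0=2 P2.r1=1
P1.r0=0 P1.r1=1 P2.r0=0 P2.r1=0
P1.r0=0 P1.r1=1 P2.r0=0 P2.r1=1
P1.r0=0 P1.r1=1 P2.r0=2 P2.r1=1
P1.r0=1 P1.r1=1 P2.r0=0 P2.r1=0
P1.r0=1 P1.r1=1 P2.r0=0 P2.r1=1
P1.r0=1 P1.r1=1 P2.r0=2 P2.r1=1

outcome vector order: (P1.r0,P1.r1,P2.r0,P2.r1)
|SC outcomes| = 9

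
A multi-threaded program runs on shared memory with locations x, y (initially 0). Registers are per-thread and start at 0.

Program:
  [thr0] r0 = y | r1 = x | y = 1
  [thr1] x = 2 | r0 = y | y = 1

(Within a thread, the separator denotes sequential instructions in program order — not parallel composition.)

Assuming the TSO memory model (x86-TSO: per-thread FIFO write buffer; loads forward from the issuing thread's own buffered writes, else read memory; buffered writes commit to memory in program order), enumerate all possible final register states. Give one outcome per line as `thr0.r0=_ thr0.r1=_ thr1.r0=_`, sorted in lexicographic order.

thr0.r0=0 thr0.r1=0 thr1.r0=0
thr0.r0=0 thr0.r1=0 thr1.r0=1
thr0.r0=0 thr0.r1=2 thr1.r0=0
thr0.r0=0 thr0.r1=2 thr1.r0=1
thr0.r0=1 thr0.r1=2 thr1.r0=0

outcome vector order: (thr0.r0,thr0.r1,thr1.r0)
|TSO outcomes| = 5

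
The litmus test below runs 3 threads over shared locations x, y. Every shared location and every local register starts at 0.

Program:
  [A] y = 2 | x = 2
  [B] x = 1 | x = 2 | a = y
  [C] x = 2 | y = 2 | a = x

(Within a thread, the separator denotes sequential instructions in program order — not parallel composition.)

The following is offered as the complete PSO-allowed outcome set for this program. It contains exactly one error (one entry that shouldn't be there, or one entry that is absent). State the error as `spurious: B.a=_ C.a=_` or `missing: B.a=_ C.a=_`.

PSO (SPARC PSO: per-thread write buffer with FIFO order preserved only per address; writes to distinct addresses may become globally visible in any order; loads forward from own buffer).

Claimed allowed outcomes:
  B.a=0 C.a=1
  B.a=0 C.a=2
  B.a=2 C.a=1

missing: B.a=2 C.a=2

outcome vector order: (B.a,C.a)
under PSO → (0,1), (0,2), (2,1), (2,2)
PSO∖claimed = {(2,2)}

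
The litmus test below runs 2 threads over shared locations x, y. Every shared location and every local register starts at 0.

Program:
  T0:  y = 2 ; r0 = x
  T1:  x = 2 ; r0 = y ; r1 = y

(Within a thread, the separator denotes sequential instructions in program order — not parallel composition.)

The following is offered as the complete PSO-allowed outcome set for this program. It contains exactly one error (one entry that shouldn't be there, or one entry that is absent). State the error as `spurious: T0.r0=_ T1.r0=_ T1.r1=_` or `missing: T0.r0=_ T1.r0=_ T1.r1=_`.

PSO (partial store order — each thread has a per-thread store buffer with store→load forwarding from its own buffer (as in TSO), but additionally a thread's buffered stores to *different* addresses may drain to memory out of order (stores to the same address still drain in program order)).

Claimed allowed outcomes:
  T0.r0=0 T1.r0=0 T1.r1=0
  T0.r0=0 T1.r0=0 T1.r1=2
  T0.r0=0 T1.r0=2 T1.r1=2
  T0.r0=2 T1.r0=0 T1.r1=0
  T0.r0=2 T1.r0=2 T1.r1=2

missing: T0.r0=2 T1.r0=0 T1.r1=2

outcome vector order: (T0.r0,T1.r0,T1.r1)
under PSO → 0/0/0, 0/0/2, 0/2/2, 2/0/0, 2/0/2, 2/2/2
PSO∖claimed = {2/0/2}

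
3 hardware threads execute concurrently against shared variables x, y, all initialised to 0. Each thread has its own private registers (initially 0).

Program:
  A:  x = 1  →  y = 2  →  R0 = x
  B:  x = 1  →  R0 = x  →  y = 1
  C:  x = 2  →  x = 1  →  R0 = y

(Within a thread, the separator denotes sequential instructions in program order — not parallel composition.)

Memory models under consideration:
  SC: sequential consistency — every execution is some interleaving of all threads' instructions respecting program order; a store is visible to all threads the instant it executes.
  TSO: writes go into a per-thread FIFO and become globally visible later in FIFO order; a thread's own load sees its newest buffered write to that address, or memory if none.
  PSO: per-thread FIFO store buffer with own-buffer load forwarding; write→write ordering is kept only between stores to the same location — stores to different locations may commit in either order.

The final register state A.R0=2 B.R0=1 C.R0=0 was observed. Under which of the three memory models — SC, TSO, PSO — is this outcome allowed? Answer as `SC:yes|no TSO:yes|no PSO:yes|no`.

SC:no TSO:yes PSO:yes

outcome vector order: (A.R0,B.R0,C.R0)
SC: 10 outcomes — {<1 1 0> <1 1 1> <1 1 2> <1 2 0> <1 2 1> <1 2 2> <2 1 1> <2 1 2> <2 2 1> <2 2 2>}
TSO: 12 outcomes — {<1 1 0> <1 1 1> <1 1 2> <1 2 0> <1 2 1> <1 2 2> <2 1 0> <2 1 1> <2 1 2> <2 2 0> <2 2 1> <2 2 2>}
PSO: 12 outcomes — {<1 1 0> <1 1 1> <1 1 2> <1 2 0> <1 2 1> <1 2 2> <2 1 0> <2 1 1> <2 1 2> <2 2 0> <2 2 1> <2 2 2>}
target <2 1 0> ∈ {TSO,PSO}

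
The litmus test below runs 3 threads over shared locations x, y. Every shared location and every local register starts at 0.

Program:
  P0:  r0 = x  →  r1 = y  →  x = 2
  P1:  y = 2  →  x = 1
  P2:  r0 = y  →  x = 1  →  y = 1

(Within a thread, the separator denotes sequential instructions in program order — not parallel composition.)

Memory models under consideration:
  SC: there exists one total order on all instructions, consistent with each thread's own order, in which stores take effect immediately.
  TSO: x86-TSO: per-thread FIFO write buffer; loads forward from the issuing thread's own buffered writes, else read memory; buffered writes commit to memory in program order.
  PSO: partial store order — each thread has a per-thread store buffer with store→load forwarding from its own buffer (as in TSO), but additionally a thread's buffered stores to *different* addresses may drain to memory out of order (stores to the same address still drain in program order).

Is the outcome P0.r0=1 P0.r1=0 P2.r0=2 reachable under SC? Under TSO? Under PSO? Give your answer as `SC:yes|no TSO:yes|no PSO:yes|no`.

outcome vector order: (P0.r0,P0.r1,P2.r0)
SC: 11 outcomes — {(0,0,0), (0,0,2), (0,1,0), (0,1,2), (0,2,0), (0,2,2), (1,0,0), (1,1,0), (1,1,2), (1,2,0), (1,2,2)}
TSO: 11 outcomes — {(0,0,0), (0,0,2), (0,1,0), (0,1,2), (0,2,0), (0,2,2), (1,0,0), (1,1,0), (1,1,2), (1,2,0), (1,2,2)}
PSO: 12 outcomes — {(0,0,0), (0,0,2), (0,1,0), (0,1,2), (0,2,0), (0,2,2), (1,0,0), (1,0,2), (1,1,0), (1,1,2), (1,2,0), (1,2,2)}
target (1,0,2) ∈ {PSO}

SC:no TSO:no PSO:yes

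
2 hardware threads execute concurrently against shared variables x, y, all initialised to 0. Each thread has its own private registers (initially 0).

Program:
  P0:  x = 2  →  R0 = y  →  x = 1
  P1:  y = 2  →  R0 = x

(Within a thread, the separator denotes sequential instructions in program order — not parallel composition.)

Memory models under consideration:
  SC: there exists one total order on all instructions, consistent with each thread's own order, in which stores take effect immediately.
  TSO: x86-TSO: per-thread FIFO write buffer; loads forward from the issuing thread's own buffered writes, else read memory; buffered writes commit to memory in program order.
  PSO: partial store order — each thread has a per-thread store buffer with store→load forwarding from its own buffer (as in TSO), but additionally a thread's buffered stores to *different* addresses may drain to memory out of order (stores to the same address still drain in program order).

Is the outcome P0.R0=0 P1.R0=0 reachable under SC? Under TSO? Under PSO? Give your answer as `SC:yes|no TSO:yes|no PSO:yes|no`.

SC:no TSO:yes PSO:yes

outcome vector order: (P0.R0,P1.R0)
SC (5): 0/1; 0/2; 2/0; 2/1; 2/2
TSO (6): 0/0; 0/1; 0/2; 2/0; 2/1; 2/2
PSO (6): 0/0; 0/1; 0/2; 2/0; 2/1; 2/2
target 0/0 ∈ {TSO,PSO}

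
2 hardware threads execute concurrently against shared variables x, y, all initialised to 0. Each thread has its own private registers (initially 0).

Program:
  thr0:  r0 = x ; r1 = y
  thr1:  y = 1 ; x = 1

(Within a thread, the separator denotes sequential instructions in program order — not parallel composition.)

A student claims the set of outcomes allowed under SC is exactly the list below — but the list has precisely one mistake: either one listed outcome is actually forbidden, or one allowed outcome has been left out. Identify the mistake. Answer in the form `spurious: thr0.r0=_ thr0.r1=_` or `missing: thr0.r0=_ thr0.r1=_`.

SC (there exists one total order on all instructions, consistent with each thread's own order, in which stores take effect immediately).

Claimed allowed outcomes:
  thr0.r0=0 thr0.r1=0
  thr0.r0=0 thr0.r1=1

missing: thr0.r0=1 thr0.r1=1

outcome vector order: (thr0.r0,thr0.r1)
SC (3): <0 0>; <0 1>; <1 1>
SC∖claimed = {<1 1>}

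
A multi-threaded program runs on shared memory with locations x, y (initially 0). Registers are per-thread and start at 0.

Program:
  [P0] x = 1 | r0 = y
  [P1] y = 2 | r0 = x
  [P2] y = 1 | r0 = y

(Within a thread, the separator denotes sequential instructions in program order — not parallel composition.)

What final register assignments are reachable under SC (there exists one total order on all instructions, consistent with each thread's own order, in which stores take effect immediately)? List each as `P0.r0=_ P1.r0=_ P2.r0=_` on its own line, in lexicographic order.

outcome vector order: (P0.r0,P1.r0,P2.r0)
|SC outcomes| = 9

P0.r0=0 P1.r0=1 P2.r0=1
P0.r0=0 P1.r0=1 P2.r0=2
P0.r0=1 P1.r0=0 P2.r0=1
P0.r0=1 P1.r0=1 P2.r0=1
P0.r0=1 P1.r0=1 P2.r0=2
P0.r0=2 P1.r0=0 P2.r0=1
P0.r0=2 P1.r0=0 P2.r0=2
P0.r0=2 P1.r0=1 P2.r0=1
P0.r0=2 P1.r0=1 P2.r0=2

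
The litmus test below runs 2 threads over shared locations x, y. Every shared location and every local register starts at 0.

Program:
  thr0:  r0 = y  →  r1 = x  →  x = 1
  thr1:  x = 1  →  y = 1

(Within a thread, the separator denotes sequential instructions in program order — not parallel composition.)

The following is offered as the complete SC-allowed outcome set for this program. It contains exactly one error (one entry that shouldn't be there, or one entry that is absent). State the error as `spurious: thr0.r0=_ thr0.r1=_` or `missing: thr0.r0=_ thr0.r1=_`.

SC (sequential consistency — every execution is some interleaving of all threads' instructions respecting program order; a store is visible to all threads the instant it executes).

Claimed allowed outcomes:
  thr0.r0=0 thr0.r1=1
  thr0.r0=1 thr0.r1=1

outcome vector order: (thr0.r0,thr0.r1)
SC: 3 outcomes — {<0 0>; <0 1>; <1 1>}
SC∖claimed = {<0 0>}

missing: thr0.r0=0 thr0.r1=0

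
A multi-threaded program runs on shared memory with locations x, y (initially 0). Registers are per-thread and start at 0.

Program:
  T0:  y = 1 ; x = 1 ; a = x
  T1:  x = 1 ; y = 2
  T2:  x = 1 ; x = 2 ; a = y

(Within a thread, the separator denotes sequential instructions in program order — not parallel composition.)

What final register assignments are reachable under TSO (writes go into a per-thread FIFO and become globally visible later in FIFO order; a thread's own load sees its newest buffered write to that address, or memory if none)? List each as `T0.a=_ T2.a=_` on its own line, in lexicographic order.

outcome vector order: (T0.a,T2.a)
|TSO outcomes| = 6

T0.a=1 T2.a=0
T0.a=1 T2.a=1
T0.a=1 T2.a=2
T0.a=2 T2.a=0
T0.a=2 T2.a=1
T0.a=2 T2.a=2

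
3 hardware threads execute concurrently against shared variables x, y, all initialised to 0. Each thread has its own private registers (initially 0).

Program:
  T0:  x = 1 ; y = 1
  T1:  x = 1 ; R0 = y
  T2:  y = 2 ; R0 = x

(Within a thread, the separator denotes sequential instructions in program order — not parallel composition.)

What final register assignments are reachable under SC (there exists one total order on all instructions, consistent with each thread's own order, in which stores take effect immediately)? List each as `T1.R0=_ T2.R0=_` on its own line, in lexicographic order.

T1.R0=0 T2.R0=1
T1.R0=1 T2.R0=0
T1.R0=1 T2.R0=1
T1.R0=2 T2.R0=0
T1.R0=2 T2.R0=1

outcome vector order: (T1.R0,T2.R0)
|SC outcomes| = 5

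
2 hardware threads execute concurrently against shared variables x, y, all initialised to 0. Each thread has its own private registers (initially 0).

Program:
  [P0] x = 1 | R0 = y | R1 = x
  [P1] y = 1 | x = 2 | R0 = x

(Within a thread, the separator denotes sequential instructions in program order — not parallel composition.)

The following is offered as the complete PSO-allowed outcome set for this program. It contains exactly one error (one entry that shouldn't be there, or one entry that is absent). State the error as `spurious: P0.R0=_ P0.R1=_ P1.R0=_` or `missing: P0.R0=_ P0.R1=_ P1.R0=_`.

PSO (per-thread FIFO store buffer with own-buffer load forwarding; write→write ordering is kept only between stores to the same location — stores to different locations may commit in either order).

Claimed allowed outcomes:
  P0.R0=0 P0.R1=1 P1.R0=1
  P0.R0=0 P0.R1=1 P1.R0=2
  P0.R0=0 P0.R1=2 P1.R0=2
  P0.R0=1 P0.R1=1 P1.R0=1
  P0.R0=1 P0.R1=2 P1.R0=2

outcome vector order: (P0.R0,P0.R1,P1.R0)
under PSO → (0,1,1) (0,1,2) (0,2,2) (1,1,1) (1,1,2) (1,2,2)
PSO∖claimed = {(1,1,2)}

missing: P0.R0=1 P0.R1=1 P1.R0=2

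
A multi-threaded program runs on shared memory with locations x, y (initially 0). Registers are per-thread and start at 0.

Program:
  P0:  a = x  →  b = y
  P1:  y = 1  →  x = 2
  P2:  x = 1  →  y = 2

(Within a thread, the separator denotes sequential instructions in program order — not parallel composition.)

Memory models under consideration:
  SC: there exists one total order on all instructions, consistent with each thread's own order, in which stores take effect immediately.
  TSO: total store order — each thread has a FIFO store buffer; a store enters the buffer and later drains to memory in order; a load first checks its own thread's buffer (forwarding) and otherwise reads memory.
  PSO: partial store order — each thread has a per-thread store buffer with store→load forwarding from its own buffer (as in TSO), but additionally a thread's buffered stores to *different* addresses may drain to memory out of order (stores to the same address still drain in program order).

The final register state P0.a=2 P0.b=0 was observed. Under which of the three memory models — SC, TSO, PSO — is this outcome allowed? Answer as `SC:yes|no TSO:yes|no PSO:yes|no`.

outcome vector order: (P0.a,P0.b)
[SC] allowed = {0/0; 0/1; 0/2; 1/0; 1/1; 1/2; 2/1; 2/2}
[TSO] allowed = {0/0; 0/1; 0/2; 1/0; 1/1; 1/2; 2/1; 2/2}
[PSO] allowed = {0/0; 0/1; 0/2; 1/0; 1/1; 1/2; 2/0; 2/1; 2/2}
target 2/0 ∈ {PSO}

SC:no TSO:no PSO:yes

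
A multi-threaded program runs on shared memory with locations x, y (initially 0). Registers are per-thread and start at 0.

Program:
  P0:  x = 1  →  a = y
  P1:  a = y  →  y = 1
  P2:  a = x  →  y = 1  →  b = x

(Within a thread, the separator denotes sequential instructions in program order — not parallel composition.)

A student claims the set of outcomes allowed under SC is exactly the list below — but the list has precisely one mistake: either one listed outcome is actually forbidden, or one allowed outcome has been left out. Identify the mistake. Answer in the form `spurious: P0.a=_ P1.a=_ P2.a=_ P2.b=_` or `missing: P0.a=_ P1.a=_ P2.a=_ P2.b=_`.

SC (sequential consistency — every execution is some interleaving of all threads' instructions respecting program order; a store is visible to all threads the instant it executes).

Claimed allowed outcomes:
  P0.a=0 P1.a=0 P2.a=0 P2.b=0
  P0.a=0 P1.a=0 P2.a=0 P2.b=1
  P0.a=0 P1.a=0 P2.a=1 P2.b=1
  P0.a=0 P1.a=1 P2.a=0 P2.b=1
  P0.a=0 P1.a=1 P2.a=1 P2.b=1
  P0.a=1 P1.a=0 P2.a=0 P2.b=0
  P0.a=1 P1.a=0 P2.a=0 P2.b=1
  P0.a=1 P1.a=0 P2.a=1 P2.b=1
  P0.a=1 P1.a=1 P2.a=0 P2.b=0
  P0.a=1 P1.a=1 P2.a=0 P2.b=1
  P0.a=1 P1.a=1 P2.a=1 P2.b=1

outcome vector order: (P0.a,P1.a,P2.a,P2.b)
under SC → 0/0/0/1 0/0/1/1 0/1/0/1 0/1/1/1 1/0/0/0 1/0/0/1 1/0/1/1 1/1/0/0 1/1/0/1 1/1/1/1
claimed∖SC = {0/0/0/0}

spurious: P0.a=0 P1.a=0 P2.a=0 P2.b=0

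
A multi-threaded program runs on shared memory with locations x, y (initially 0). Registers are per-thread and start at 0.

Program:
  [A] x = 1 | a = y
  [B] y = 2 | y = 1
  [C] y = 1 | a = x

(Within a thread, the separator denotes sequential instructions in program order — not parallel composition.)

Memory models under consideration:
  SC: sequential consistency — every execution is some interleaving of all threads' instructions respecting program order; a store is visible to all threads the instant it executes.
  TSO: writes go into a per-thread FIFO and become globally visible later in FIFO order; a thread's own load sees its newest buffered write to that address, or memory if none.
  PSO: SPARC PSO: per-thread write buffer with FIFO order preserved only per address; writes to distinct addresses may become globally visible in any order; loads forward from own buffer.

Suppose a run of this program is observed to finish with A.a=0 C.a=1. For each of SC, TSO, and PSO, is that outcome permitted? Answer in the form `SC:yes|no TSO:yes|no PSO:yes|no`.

SC:yes TSO:yes PSO:yes

outcome vector order: (A.a,C.a)
under SC → 0/1, 1/0, 1/1, 2/0, 2/1
under TSO → 0/0, 0/1, 1/0, 1/1, 2/0, 2/1
under PSO → 0/0, 0/1, 1/0, 1/1, 2/0, 2/1
target 0/1 ∈ {SC,TSO,PSO}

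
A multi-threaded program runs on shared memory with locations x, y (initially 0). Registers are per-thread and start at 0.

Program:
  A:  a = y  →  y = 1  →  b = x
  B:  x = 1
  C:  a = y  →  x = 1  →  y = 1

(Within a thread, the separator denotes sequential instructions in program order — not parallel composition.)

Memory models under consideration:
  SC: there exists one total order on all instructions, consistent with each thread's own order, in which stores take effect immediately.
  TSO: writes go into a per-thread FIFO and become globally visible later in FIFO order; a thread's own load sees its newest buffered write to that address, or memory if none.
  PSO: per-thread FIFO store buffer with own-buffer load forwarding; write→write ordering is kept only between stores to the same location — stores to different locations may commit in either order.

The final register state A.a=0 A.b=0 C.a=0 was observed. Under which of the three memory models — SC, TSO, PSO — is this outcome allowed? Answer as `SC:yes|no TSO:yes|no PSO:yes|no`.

SC:yes TSO:yes PSO:yes

outcome vector order: (A.a,A.b,C.a)
SC (5): <0 0 0>, <0 0 1>, <0 1 0>, <0 1 1>, <1 1 0>
TSO (5): <0 0 0>, <0 0 1>, <0 1 0>, <0 1 1>, <1 1 0>
PSO (6): <0 0 0>, <0 0 1>, <0 1 0>, <0 1 1>, <1 0 0>, <1 1 0>
target <0 0 0> ∈ {SC,TSO,PSO}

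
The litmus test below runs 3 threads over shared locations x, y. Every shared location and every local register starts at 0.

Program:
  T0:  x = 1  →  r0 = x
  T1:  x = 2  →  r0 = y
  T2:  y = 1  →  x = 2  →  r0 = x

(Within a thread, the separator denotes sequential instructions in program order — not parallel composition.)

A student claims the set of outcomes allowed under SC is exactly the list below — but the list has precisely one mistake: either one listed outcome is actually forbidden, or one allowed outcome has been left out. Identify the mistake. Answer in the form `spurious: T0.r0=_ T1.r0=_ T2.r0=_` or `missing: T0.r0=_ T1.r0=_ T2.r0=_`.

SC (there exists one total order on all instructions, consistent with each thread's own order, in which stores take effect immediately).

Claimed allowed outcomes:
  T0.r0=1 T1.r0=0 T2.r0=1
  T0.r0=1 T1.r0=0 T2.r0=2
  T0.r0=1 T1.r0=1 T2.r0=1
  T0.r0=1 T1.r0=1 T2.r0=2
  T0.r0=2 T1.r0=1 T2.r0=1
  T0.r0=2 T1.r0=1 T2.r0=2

outcome vector order: (T0.r0,T1.r0,T2.r0)
under SC → <1 0 1>, <1 0 2>, <1 1 1>, <1 1 2>, <2 0 2>, <2 1 1>, <2 1 2>
SC∖claimed = {<2 0 2>}

missing: T0.r0=2 T1.r0=0 T2.r0=2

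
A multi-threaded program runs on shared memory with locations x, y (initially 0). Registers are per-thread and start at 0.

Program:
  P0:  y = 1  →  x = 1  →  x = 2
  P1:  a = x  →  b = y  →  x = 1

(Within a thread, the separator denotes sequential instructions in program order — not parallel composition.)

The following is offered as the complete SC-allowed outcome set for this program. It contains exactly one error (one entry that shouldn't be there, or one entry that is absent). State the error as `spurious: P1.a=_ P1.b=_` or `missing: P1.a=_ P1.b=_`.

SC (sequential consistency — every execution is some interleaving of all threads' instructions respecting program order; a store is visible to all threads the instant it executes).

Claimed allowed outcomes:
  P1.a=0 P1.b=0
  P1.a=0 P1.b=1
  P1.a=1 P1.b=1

missing: P1.a=2 P1.b=1

outcome vector order: (P1.a,P1.b)
SC: 4 outcomes — {00; 01; 11; 21}
SC∖claimed = {21}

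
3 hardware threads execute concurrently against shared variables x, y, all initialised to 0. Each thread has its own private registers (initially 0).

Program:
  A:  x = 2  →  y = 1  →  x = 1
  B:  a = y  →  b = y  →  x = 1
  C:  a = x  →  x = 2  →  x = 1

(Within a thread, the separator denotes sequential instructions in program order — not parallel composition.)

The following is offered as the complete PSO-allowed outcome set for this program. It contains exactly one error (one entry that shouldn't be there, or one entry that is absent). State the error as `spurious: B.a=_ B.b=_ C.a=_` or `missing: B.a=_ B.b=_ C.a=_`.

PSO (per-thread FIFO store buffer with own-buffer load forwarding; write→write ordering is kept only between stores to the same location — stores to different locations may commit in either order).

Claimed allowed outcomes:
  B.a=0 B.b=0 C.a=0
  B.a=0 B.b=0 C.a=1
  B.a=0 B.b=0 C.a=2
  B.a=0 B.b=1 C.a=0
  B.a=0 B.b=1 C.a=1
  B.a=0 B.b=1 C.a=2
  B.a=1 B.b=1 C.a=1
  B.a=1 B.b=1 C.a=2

missing: B.a=1 B.b=1 C.a=0

outcome vector order: (B.a,B.b,C.a)
under PSO → 000 001 002 010 011 012 110 111 112
PSO∖claimed = {110}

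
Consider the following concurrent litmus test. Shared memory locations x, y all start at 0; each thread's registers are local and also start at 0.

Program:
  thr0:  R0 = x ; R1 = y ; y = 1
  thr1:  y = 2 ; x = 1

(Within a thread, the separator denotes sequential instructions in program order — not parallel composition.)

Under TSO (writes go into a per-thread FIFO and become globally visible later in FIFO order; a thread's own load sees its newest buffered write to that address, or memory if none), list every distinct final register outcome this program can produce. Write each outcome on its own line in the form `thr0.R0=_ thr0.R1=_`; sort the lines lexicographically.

thr0.R0=0 thr0.R1=0
thr0.R0=0 thr0.R1=2
thr0.R0=1 thr0.R1=2

outcome vector order: (thr0.R0,thr0.R1)
|TSO outcomes| = 3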